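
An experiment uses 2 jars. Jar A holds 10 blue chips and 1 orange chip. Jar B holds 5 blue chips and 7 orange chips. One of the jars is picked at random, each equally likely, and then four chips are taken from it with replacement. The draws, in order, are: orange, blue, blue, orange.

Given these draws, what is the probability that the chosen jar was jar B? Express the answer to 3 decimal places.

0.896

The likelihood of the observed sequence under each hypothesis: P(data | jar A) = (1/11)(10/11)(10/11)(1/11) = 0.0068301; P(data | jar B) = (7/12)(5/12)(5/12)(7/12) = 0.059076.
Multiplying each by its prior: 1/2 · 0.0068301 = 0.0034151, 1/2 · 0.059076 = 0.029538; with total 0.032953.
By Bayes' rule, P(jar B | data) = (0.029538) / (0.032953) = 0.89637.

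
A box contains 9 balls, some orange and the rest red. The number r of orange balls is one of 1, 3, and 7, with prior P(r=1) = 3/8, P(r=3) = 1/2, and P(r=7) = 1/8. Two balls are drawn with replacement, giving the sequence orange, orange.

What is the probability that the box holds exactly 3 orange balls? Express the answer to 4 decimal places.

0.4091

Under each hypothesis, the probability of the observed sequence is: P(data | r = 1) = (1/9)(1/9) = 1/81; P(data | r = 3) = (3/9)(3/9) = 1/9; P(data | r = 7) = (7/9)(7/9) = 49/81.
Weighting by the prior gives 3/8 · 1/81 = 1/216, 1/2 · 1/9 = 1/18, 1/8 · 49/81 = 49/648; these sum to 11/81.
By Bayes' rule, P(r = 3 | data) = (1/18) / (11/81) = 9/22.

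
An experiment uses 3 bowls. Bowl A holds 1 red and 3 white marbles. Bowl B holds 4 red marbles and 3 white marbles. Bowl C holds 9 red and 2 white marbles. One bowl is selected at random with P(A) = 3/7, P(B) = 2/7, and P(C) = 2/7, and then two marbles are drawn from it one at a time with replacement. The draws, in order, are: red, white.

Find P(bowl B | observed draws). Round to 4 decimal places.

0.3629

Compute the likelihood of the observed sequence for each case: P(data | bowl A) = (1/4)(3/4) = 0.1875; P(data | bowl B) = (4/7)(3/7) = 0.2449; P(data | bowl C) = (9/11)(2/11) = 0.14876.
The prior-weighted likelihoods are 3/7 · 0.1875 = 0.080357, 2/7 · 0.2449 = 0.069971, 2/7 · 0.14876 = 0.042503; these sum to 0.19283.
So P(bowl B | data) = (0.069971) / (0.19283) = 0.36286.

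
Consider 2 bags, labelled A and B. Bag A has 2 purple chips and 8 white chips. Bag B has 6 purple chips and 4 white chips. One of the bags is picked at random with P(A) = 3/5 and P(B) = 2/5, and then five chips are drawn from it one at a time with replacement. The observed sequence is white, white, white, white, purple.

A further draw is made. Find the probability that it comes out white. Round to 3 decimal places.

0.756

Under each hypothesis, the probability of the observed sequence is: P(data | bag A) = (8/10)(8/10)(8/10)(8/10)(2/10) = 0.08192; P(data | bag B) = (4/10)(4/10)(4/10)(4/10)(6/10) = 0.01536.
Multiplying each by its prior: 3/5 · 0.08192 = 0.049152, 2/5 · 0.01536 = 0.006144; these sum to 0.055296.
Dividing through by the total gives posterior P(bag A | data) = 0.88889, P(bag B | data) = 0.11111.
Averaging over the posterior, P(white next | data) = (4/5)(0.88889) + (2/5)(0.11111) = 0.75556.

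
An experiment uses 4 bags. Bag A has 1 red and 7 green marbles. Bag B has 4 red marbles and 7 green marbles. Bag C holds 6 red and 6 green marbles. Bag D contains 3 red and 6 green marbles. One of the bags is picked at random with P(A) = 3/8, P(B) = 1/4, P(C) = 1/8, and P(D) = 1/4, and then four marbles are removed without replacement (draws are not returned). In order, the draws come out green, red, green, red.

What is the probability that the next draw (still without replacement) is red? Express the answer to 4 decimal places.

The likelihood of the observed sequence under each hypothesis: P(data | bag A) = (7/8)(1/7)(6/6)(0/5) = 0; P(data | bag B) = (7/11)(4/10)(6/9)(3/8) = 7/110; P(data | bag C) = (6/12)(6/11)(5/10)(5/9) = 5/66; P(data | bag D) = (6/9)(3/8)(5/7)(2/6) = 5/84.
Weighting by the prior gives 3/8 · 0 = 0, 1/4 · 7/110 = 7/440, 1/8 · 5/66 = 5/528, 1/4 · 5/84 = 5/336; summing to 31/770.
Dividing through by the total gives posterior P(bag A | data) = 0, P(bag B | data) = 49/124, P(bag C | data) = 175/744, P(bag D | data) = 275/744.
So P(red next | data) = Σ P(red next | H) P(H | data) = (2/7)(49/124) + (1/2)(175/744) + (1/5)(275/744) = 151/496.

0.3044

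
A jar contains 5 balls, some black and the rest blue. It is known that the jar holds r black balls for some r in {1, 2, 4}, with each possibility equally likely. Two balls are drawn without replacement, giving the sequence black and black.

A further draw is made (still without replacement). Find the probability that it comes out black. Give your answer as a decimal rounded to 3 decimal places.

Compute the likelihood of the observed sequence for each case: P(data | r = 1) = (1/5)(0/4) = 0; P(data | r = 2) = (2/5)(1/4) = 1/10; P(data | r = 4) = (4/5)(3/4) = 3/5.
The prior-weighted likelihoods are 1/3 · 0 = 0, 1/3 · 1/10 = 1/30, 1/3 · 3/5 = 1/5; summing to 7/30.
Dividing through by the total gives posterior P(r = 1 | data) = 0, P(r = 2 | data) = 1/7, P(r = 4 | data) = 6/7.
Averaging over the posterior, P(black next | data) = (0)(1/7) + (2/3)(6/7) = 4/7.

0.571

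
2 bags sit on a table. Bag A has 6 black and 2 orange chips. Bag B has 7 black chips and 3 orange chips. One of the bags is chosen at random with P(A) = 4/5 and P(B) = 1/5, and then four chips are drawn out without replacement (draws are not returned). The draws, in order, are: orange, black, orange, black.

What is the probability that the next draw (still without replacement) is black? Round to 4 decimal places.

Compute the likelihood of the observed sequence for each case: P(data | bag A) = (2/8)(6/7)(1/6)(5/5) = 1/28; P(data | bag B) = (3/10)(7/9)(2/8)(6/7) = 1/20.
Weighting by the prior gives 4/5 · 1/28 = 1/35, 1/5 · 1/20 = 1/100; summing to 27/700.
Normalising, the posterior is P(bag A | data) = 20/27, P(bag B | data) = 7/27.
The predictive probability is P(black next | data) = (1)(20/27) + (5/6)(7/27) = 155/162.

0.9568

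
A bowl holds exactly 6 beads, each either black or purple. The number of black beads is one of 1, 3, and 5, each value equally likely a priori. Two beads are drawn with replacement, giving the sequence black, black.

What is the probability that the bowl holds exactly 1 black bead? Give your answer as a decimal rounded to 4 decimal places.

For each hypothesis, P(data | H) works out to: P(data | r = 1) = (1/6)(1/6) = 1/36; P(data | r = 3) = (3/6)(3/6) = 1/4; P(data | r = 5) = (5/6)(5/6) = 25/36.
The prior-weighted likelihoods are 1/3 · 1/36 = 1/108, 1/3 · 1/4 = 1/12, 1/3 · 25/36 = 25/108; these sum to 35/108.
Hence P(r = 1 | data) = (1/108) / (35/108) = 1/35.

0.0286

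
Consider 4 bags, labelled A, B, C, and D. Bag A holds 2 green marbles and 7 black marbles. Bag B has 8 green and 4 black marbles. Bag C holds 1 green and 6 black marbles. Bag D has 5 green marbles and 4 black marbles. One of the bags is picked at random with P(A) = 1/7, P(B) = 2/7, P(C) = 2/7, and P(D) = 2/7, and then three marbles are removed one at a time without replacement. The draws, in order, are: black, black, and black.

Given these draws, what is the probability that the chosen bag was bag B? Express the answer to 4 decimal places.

0.0215

Under each hypothesis, the probability of the observed sequence is: P(data | bag A) = (7/9)(6/8)(5/7) = 0.41667; P(data | bag B) = (4/12)(3/11)(2/10) = 0.018182; P(data | bag C) = (6/7)(5/6)(4/5) = 0.57143; P(data | bag D) = (4/9)(3/8)(2/7) = 0.047619.
Multiplying each by its prior: 1/7 · 0.41667 = 0.059524, 2/7 · 0.018182 = 0.0051948, 2/7 · 0.57143 = 0.16327, 2/7 · 0.047619 = 0.013605; these sum to 0.24159.
Hence P(bag B | data) = (0.0051948) / (0.24159) = 0.021503.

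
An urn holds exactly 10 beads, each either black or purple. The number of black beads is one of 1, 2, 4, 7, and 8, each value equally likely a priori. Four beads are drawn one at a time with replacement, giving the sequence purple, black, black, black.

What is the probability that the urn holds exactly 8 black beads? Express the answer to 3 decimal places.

The likelihood of the observed sequence under each hypothesis: P(data | r = 1) = (9/10)(1/10)(1/10)(1/10) = 0.0009; P(data | r = 2) = (8/10)(2/10)(2/10)(2/10) = 0.0064; P(data | r = 4) = (6/10)(4/10)(4/10)(4/10) = 0.0384; P(data | r = 7) = (3/10)(7/10)(7/10)(7/10) = 0.1029; P(data | r = 8) = (2/10)(8/10)(8/10)(8/10) = 0.1024.
Multiplying each by its prior: 1/5 · 0.0009 = 0.00018, 1/5 · 0.0064 = 0.00128, 1/5 · 0.0384 = 0.00768, 1/5 · 0.1029 = 0.02058, 1/5 · 0.1024 = 0.02048; with total 0.0502.
By Bayes' rule, P(r = 8 | data) = (0.02048) / (0.0502) = 0.40797.

0.408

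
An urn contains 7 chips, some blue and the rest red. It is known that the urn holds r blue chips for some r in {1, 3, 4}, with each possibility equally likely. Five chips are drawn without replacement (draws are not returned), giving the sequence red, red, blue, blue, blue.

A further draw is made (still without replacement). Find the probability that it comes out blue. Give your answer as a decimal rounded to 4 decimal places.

0.3333

The likelihood of the observed sequence under each hypothesis: P(data | r = 1) = (6/7)(5/6)(1/5)(0/4) = 0; P(data | r = 3) = (4/7)(3/6)(3/5)(2/4)(1/3) = 1/35; P(data | r = 4) = (3/7)(2/6)(4/5)(3/4)(2/3) = 2/35.
The prior-weighted likelihoods are 1/3 · 0 = 0, 1/3 · 1/35 = 1/105, 1/3 · 2/35 = 2/105; summing to 1/35.
Normalising, the posterior is P(r = 1 | data) = 0, P(r = 3 | data) = 1/3, P(r = 4 | data) = 2/3.
So P(blue next | data) = Σ P(blue next | H) P(H | data) = (0)(1/3) + (1/2)(2/3) = 1/3.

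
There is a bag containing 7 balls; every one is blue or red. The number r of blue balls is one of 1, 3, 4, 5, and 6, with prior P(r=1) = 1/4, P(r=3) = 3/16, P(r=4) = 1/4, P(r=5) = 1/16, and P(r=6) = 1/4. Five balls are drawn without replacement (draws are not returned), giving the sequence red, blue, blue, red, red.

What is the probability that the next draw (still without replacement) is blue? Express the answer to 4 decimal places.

0.7000

The likelihood of the observed sequence under each hypothesis: P(data | r = 1) = (6/7)(1/6)(0/5) = 0; P(data | r = 3) = (4/7)(3/6)(2/5)(3/4)(2/3) = 2/35; P(data | r = 4) = (3/7)(4/6)(3/5)(2/4)(1/3) = 1/35; P(data | r = 5) = (2/7)(5/6)(4/5)(1/4)(0/3) = 0; P(data | r = 6) = (1/7)(6/6)(5/5)(0/4) = 0.
The prior-weighted likelihoods are 1/4 · 0 = 0, 3/16 · 2/35 = 3/280, 1/4 · 1/35 = 1/140, 1/16 · 0 = 0, 1/4 · 0 = 0; with total 1/56.
Dividing through by the total gives posterior P(r = 1 | data) = 0, P(r = 3 | data) = 3/5, P(r = 4 | data) = 2/5, P(r = 5 | data) = 0, P(r = 6 | data) = 0.
So P(blue next | data) = Σ P(blue next | H) P(H | data) = (1/2)(3/5) + (1)(2/5) = 7/10.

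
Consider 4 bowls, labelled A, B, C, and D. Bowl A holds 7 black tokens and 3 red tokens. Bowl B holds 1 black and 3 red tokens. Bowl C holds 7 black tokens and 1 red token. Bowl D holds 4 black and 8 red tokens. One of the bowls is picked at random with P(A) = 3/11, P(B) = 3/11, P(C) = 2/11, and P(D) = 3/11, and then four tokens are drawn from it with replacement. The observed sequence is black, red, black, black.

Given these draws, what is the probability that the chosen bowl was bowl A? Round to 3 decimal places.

For each hypothesis, P(data | H) works out to: P(data | bowl A) = (7/10)(3/10)(7/10)(7/10) = 0.1029; P(data | bowl B) = (1/4)(3/4)(1/4)(1/4) = 0.011719; P(data | bowl C) = (7/8)(1/8)(7/8)(7/8) = 0.08374; P(data | bowl D) = (4/12)(8/12)(4/12)(4/12) = 0.024691.
The prior-weighted likelihoods are 3/11 · 0.1029 = 0.028064, 3/11 · 0.011719 = 0.003196, 2/11 · 0.08374 = 0.015225, 3/11 · 0.024691 = 0.006734; summing to 0.053219.
Hence P(bowl A | data) = (0.028064) / (0.053219) = 0.52732.

0.527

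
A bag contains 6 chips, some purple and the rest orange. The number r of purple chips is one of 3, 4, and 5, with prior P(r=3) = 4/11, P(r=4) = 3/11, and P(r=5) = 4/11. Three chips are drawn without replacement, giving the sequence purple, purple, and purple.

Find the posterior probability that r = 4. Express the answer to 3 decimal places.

0.214

For each hypothesis, P(data | H) works out to: P(data | r = 3) = (3/6)(2/5)(1/4) = 1/20; P(data | r = 4) = (4/6)(3/5)(2/4) = 1/5; P(data | r = 5) = (5/6)(4/5)(3/4) = 1/2.
The prior-weighted likelihoods are 4/11 · 1/20 = 1/55, 3/11 · 1/5 = 3/55, 4/11 · 1/2 = 2/11; summing to 14/55.
Hence P(r = 4 | data) = (3/55) / (14/55) = 3/14.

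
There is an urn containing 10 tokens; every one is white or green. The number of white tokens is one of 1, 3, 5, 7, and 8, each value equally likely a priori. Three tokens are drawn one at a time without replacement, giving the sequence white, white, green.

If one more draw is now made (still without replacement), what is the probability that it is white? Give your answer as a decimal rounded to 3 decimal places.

0.618

The likelihood of the observed sequence under each hypothesis: P(data | r = 1) = (1/10)(0/9) = 0; P(data | r = 3) = (3/10)(2/9)(7/8) = 7/120; P(data | r = 5) = (5/10)(4/9)(5/8) = 5/36; P(data | r = 7) = (7/10)(6/9)(3/8) = 7/40; P(data | r = 8) = (8/10)(7/9)(2/8) = 7/45.
The prior-weighted likelihoods are 1/5 · 0 = 0, 1/5 · 7/120 = 7/600, 1/5 · 5/36 = 1/36, 1/5 · 7/40 = 7/200, 1/5 · 7/45 = 7/225; with total 19/180.
Normalising, the posterior is P(r = 1 | data) = 0, P(r = 3 | data) = 21/190, P(r = 5 | data) = 5/19, P(r = 7 | data) = 63/190, P(r = 8 | data) = 28/95.
Averaging over the posterior, P(white next | data) = (1/7)(21/190) + (3/7)(5/19) + (5/7)(63/190) + (6/7)(28/95) = 411/665.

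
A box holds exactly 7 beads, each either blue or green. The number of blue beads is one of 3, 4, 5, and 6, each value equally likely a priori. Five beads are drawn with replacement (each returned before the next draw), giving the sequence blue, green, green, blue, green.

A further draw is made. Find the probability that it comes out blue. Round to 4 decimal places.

0.5365

Under each hypothesis, the probability of the observed sequence is: P(data | r = 3) = (3/7)(4/7)(4/7)(3/7)(4/7) = 0.034271; P(data | r = 4) = (4/7)(3/7)(3/7)(4/7)(3/7) = 0.025704; P(data | r = 5) = (5/7)(2/7)(2/7)(5/7)(2/7) = 0.0119; P(data | r = 6) = (6/7)(1/7)(1/7)(6/7)(1/7) = 0.002142.
The prior-weighted likelihoods are 1/4 · 0.034271 = 0.0085679, 1/4 · 0.025704 = 0.0064259, 1/4 · 0.0119 = 0.002975, 1/4 · 0.002142 = 0.00053549; with total 0.018504.
Dividing through by the total gives posterior P(r = 3 | data) = 0.46302, P(r = 4 | data) = 0.34727, P(r = 5 | data) = 0.16077, P(r = 6 | data) = 0.028939.
So P(blue next | data) = Σ P(blue next | H) P(H | data) = (3/7)(0.46302) + (4/7)(0.34727) + (5/7)(0.16077) + (6/7)(0.028939) = 0.53652.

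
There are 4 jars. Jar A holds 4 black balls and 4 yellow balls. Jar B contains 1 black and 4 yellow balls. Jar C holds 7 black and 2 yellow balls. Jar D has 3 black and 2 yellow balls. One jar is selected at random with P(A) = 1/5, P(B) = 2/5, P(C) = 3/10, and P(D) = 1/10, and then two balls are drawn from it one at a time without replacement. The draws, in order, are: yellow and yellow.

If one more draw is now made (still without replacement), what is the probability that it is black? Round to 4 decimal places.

The likelihood of the observed sequence under each hypothesis: P(data | jar A) = (4/8)(3/7) = 3/14; P(data | jar B) = (4/5)(3/4) = 3/5; P(data | jar C) = (2/9)(1/8) = 1/36; P(data | jar D) = (2/5)(1/4) = 1/10.
The prior-weighted likelihoods are 1/5 · 3/14 = 3/70, 2/5 · 3/5 = 6/25, 3/10 · 1/36 = 1/120, 1/10 · 1/10 = 1/100; these sum to 253/840.
Normalising, the posterior is P(jar A | data) = 0.14229, P(jar B | data) = 0.79684, P(jar C | data) = 0.027668, P(jar D | data) = 0.033202.
So P(black next | data) = Σ P(black next | H) P(H | data) = (2/3)(0.14229) + (1/3)(0.79684) + (1)(0.027668) + (1)(0.033202) = 0.42134.

0.4213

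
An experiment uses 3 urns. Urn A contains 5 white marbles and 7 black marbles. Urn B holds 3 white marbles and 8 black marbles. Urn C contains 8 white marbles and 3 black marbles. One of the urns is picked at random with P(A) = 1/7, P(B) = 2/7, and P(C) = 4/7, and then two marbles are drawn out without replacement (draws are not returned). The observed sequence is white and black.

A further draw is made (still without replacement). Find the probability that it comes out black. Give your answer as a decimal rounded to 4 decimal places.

The likelihood of the observed sequence under each hypothesis: P(data | urn A) = (5/12)(7/11) = 0.26515; P(data | urn B) = (3/11)(8/10) = 0.21818; P(data | urn C) = (8/11)(3/10) = 0.21818.
The prior-weighted likelihoods are 1/7 · 0.26515 = 0.037879, 2/7 · 0.21818 = 0.062338, 4/7 · 0.21818 = 0.12468; with total 0.22489.
Normalising, the posterior is P(urn A | data) = 0.16843, P(urn B | data) = 0.27719, P(urn C | data) = 0.55438.
Averaging over the posterior, P(black next | data) = (3/5)(0.16843) + (7/9)(0.27719) + (2/9)(0.55438) = 0.43985.

0.4398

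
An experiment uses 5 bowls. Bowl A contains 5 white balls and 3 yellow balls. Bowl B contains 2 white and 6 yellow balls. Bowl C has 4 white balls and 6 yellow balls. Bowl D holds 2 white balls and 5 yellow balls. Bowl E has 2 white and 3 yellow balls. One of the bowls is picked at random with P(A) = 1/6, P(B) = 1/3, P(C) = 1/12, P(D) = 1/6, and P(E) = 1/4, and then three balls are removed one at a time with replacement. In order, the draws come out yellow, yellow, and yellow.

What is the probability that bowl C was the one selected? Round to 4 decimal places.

For each hypothesis, P(data | H) works out to: P(data | bowl A) = (3/8)(3/8)(3/8) = 0.052734; P(data | bowl B) = (6/8)(6/8)(6/8) = 0.42188; P(data | bowl C) = (6/10)(6/10)(6/10) = 0.216; P(data | bowl D) = (5/7)(5/7)(5/7) = 0.36443; P(data | bowl E) = (3/5)(3/5)(3/5) = 0.216.
Multiplying each by its prior: 1/6 · 0.052734 = 0.0087891, 1/3 · 0.42188 = 0.14062, 1/12 · 0.216 = 0.018, 1/6 · 0.36443 = 0.060739, 1/4 · 0.216 = 0.054; these sum to 0.28215.
Hence P(bowl C | data) = (0.018) / (0.28215) = 0.063795.

0.0638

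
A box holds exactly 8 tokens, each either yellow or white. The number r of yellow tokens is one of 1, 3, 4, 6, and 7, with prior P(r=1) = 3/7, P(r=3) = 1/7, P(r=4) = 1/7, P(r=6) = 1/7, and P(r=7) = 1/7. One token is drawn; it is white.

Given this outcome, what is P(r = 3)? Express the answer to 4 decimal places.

The likelihood of this draw under each hypothesis: P(data | r = 1) = (7/8) = 7/8; P(data | r = 3) = (5/8) = 5/8; P(data | r = 4) = (4/8) = 1/2; P(data | r = 6) = (2/8) = 1/4; P(data | r = 7) = (1/8) = 1/8.
Weighting by the prior gives 3/7 · 7/8 = 3/8, 1/7 · 5/8 = 5/56, 1/7 · 1/2 = 1/14, 1/7 · 1/4 = 1/28, 1/7 · 1/8 = 1/56; summing to 33/56.
Therefore the posterior P(r = 3 | data) = (5/56) / (33/56) = 5/33.

0.1515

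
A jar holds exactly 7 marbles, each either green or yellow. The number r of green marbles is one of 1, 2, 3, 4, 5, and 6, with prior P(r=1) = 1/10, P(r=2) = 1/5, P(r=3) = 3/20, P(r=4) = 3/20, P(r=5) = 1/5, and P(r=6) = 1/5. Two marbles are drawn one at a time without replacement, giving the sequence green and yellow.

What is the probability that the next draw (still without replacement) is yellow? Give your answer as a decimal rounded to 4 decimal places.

Under each hypothesis, the probability of the observed sequence is: P(data | r = 1) = (1/7)(6/6) = 1/7; P(data | r = 2) = (2/7)(5/6) = 5/21; P(data | r = 3) = (3/7)(4/6) = 2/7; P(data | r = 4) = (4/7)(3/6) = 2/7; P(data | r = 5) = (5/7)(2/6) = 5/21; P(data | r = 6) = (6/7)(1/6) = 1/7.
Multiplying each by its prior: 1/10 · 1/7 = 1/70, 1/5 · 5/21 = 1/21, 3/20 · 2/7 = 3/70, 3/20 · 2/7 = 3/70, 1/5 · 5/21 = 1/21, 1/5 · 1/7 = 1/35; these sum to 47/210.
Dividing through by the total gives posterior P(r = 1 | data) = 3/47, P(r = 2 | data) = 10/47, P(r = 3 | data) = 9/47, P(r = 4 | data) = 9/47, P(r = 5 | data) = 10/47, P(r = 6 | data) = 6/47.
So P(yellow next | data) = Σ P(yellow next | H) P(H | data) = (1)(3/47) + (4/5)(10/47) + (3/5)(9/47) + (2/5)(9/47) + (1/5)(10/47) + (0)(6/47) = 22/47.

0.4681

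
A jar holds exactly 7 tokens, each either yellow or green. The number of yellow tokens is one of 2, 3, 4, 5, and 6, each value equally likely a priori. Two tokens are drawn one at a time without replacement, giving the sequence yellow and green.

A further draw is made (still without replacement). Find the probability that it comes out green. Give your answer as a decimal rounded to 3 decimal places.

0.440

The likelihood of the observed sequence under each hypothesis: P(data | r = 2) = (2/7)(5/6) = 5/21; P(data | r = 3) = (3/7)(4/6) = 2/7; P(data | r = 4) = (4/7)(3/6) = 2/7; P(data | r = 5) = (5/7)(2/6) = 5/21; P(data | r = 6) = (6/7)(1/6) = 1/7.
Multiplying each by its prior: 1/5 · 5/21 = 1/21, 1/5 · 2/7 = 2/35, 1/5 · 2/7 = 2/35, 1/5 · 5/21 = 1/21, 1/5 · 1/7 = 1/35; these sum to 5/21.
Normalising, the posterior is P(r = 2 | data) = 1/5, P(r = 3 | data) = 6/25, P(r = 4 | data) = 6/25, P(r = 5 | data) = 1/5, P(r = 6 | data) = 3/25.
The predictive probability is P(green next | data) = (4/5)(1/5) + (3/5)(6/25) + (2/5)(6/25) + (1/5)(1/5) + (0)(3/25) = 11/25.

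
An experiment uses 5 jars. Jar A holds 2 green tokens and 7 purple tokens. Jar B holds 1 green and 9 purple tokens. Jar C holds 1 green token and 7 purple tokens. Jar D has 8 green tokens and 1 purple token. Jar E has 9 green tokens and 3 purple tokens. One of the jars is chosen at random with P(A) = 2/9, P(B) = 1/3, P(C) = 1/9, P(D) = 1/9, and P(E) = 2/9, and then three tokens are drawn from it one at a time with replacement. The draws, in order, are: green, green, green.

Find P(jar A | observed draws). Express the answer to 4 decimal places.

For each hypothesis, P(data | H) works out to: P(data | jar A) = (2/9)(2/9)(2/9) = 0.010974; P(data | jar B) = (1/10)(1/10)(1/10) = 0.001; P(data | jar C) = (1/8)(1/8)(1/8) = 0.0019531; P(data | jar D) = (8/9)(8/9)(8/9) = 0.70233; P(data | jar E) = (9/12)(9/12)(9/12) = 0.42188.
Multiplying each by its prior: 2/9 · 0.010974 = 0.0024387, 1/3 · 0.001 = 0.00033333, 1/9 · 0.0019531 = 0.00021701, 1/9 · 0.70233 = 0.078037, 2/9 · 0.42188 = 0.09375; these sum to 0.17478.
By Bayes' rule, P(jar A | data) = (0.0024387) / (0.17478) = 0.013953.

0.0140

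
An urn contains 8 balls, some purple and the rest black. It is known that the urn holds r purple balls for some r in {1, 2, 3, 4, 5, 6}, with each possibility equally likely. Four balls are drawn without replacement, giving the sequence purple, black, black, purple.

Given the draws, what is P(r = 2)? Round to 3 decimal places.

The likelihood of the observed sequence under each hypothesis: P(data | r = 1) = (1/8)(7/7)(6/6)(0/5) = 0; P(data | r = 2) = (2/8)(6/7)(5/6)(1/5) = 1/28; P(data | r = 3) = (3/8)(5/7)(4/6)(2/5) = 1/14; P(data | r = 4) = (4/8)(4/7)(3/6)(3/5) = 3/35; P(data | r = 5) = (5/8)(3/7)(2/6)(4/5) = 1/14; P(data | r = 6) = (6/8)(2/7)(1/6)(5/5) = 1/28.
Multiplying each by its prior: 1/6 · 0 = 0, 1/6 · 1/28 = 1/168, 1/6 · 1/14 = 1/84, 1/6 · 3/35 = 1/70, 1/6 · 1/14 = 1/84, 1/6 · 1/28 = 1/168; summing to 1/20.
So P(r = 2 | data) = (1/168) / (1/20) = 5/42.

0.119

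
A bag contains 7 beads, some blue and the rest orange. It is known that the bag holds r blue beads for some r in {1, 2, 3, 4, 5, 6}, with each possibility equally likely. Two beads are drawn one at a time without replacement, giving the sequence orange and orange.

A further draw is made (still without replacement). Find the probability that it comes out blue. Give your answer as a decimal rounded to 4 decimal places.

Compute the likelihood of the observed sequence for each case: P(data | r = 1) = (6/7)(5/6) = 5/7; P(data | r = 2) = (5/7)(4/6) = 10/21; P(data | r = 3) = (4/7)(3/6) = 2/7; P(data | r = 4) = (3/7)(2/6) = 1/7; P(data | r = 5) = (2/7)(1/6) = 1/21; P(data | r = 6) = (1/7)(0/6) = 0.
Weighting by the prior gives 1/6 · 5/7 = 5/42, 1/6 · 10/21 = 5/63, 1/6 · 2/7 = 1/21, 1/6 · 1/7 = 1/42, 1/6 · 1/21 = 1/126, 1/6 · 0 = 0; summing to 5/18.
Dividing through by the total gives posterior P(r = 1 | data) = 3/7, P(r = 2 | data) = 2/7, P(r = 3 | data) = 6/35, P(r = 4 | data) = 3/35, P(r = 5 | data) = 1/35, P(r = 6 | data) = 0.
The predictive probability is P(blue next | data) = (1/5)(3/7) + (2/5)(2/7) + (3/5)(6/35) + (4/5)(3/35) + (1)(1/35) = 2/5.

0.4000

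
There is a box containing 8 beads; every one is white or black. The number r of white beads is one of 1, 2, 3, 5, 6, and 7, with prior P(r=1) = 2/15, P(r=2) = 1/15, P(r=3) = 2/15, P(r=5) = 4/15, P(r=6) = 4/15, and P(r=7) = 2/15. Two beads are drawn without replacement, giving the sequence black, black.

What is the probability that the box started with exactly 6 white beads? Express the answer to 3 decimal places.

Compute the likelihood of the observed sequence for each case: P(data | r = 1) = (7/8)(6/7) = 3/4; P(data | r = 2) = (6/8)(5/7) = 15/28; P(data | r = 3) = (5/8)(4/7) = 5/14; P(data | r = 5) = (3/8)(2/7) = 3/28; P(data | r = 6) = (2/8)(1/7) = 1/28; P(data | r = 7) = (1/8)(0/7) = 0.
Weighting by the prior gives 2/15 · 3/4 = 1/10, 1/15 · 15/28 = 1/28, 2/15 · 5/14 = 1/21, 4/15 · 3/28 = 1/35, 4/15 · 1/28 = 1/105, 2/15 · 0 = 0; with total 31/140.
So P(r = 6 | data) = (1/105) / (31/140) = 4/93.

0.043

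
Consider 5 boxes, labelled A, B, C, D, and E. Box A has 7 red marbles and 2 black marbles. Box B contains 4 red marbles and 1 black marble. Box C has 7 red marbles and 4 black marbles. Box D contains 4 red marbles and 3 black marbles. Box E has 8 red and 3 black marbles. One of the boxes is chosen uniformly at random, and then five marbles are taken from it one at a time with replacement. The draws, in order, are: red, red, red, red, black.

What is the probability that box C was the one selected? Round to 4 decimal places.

The likelihood of the observed sequence under each hypothesis: P(data | box A) = (7/9)(7/9)(7/9)(7/9)(2/9) = 0.081322; P(data | box B) = (4/5)(4/5)(4/5)(4/5)(1/5) = 0.08192; P(data | box C) = (7/11)(7/11)(7/11)(7/11)(4/11) = 0.059633; P(data | box D) = (4/7)(4/7)(4/7)(4/7)(3/7) = 0.045695; P(data | box E) = (8/11)(8/11)(8/11)(8/11)(3/11) = 0.076299.
Multiplying each by its prior: 1/5 · 0.081322 = 0.016264, 1/5 · 0.08192 = 0.016384, 1/5 · 0.059633 = 0.011927, 1/5 · 0.045695 = 0.009139, 1/5 · 0.076299 = 0.01526; with total 0.068974.
By Bayes' rule, P(box C | data) = (0.011927) / (0.068974) = 0.17292.

0.1729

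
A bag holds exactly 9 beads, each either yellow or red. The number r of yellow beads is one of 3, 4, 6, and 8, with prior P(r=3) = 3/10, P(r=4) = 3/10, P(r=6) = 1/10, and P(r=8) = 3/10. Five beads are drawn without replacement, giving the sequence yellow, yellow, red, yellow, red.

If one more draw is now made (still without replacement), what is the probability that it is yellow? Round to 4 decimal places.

0.3333

Compute the likelihood of the observed sequence for each case: P(data | r = 3) = (3/9)(2/8)(6/7)(1/6)(5/5) = 1/84; P(data | r = 4) = (4/9)(3/8)(5/7)(2/6)(4/5) = 2/63; P(data | r = 6) = (6/9)(5/8)(3/7)(4/6)(2/5) = 1/21; P(data | r = 8) = (8/9)(7/8)(1/7)(6/6)(0/5) = 0.
Weighting by the prior gives 3/10 · 1/84 = 1/280, 3/10 · 2/63 = 1/105, 1/10 · 1/21 = 1/210, 3/10 · 0 = 0; these sum to 1/56.
Normalising, the posterior is P(r = 3 | data) = 1/5, P(r = 4 | data) = 8/15, P(r = 6 | data) = 4/15, P(r = 8 | data) = 0.
Averaging over the posterior, P(yellow next | data) = (0)(1/5) + (1/4)(8/15) + (3/4)(4/15) = 1/3.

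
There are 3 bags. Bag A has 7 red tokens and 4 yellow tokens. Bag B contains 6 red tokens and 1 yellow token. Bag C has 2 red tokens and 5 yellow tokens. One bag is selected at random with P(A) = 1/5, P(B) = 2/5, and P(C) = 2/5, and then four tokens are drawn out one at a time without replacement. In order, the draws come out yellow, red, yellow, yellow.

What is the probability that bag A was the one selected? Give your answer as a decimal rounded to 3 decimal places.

For each hypothesis, P(data | H) works out to: P(data | bag A) = (4/11)(7/10)(3/9)(2/8) = 0.021212; P(data | bag B) = (1/7)(6/6)(0/5) = 0; P(data | bag C) = (5/7)(2/6)(4/5)(3/4) = 0.14286.
The prior-weighted likelihoods are 1/5 · 0.021212 = 0.0042424, 2/5 · 0 = 0, 2/5 · 0.14286 = 0.057143; these sum to 0.061385.
Hence P(bag A | data) = (0.0042424) / (0.061385) = 0.069111.

0.069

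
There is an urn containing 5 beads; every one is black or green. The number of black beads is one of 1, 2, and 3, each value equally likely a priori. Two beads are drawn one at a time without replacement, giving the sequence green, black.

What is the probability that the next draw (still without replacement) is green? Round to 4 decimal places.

The likelihood of the observed sequence under each hypothesis: P(data | r = 1) = (4/5)(1/4) = 1/5; P(data | r = 2) = (3/5)(2/4) = 3/10; P(data | r = 3) = (2/5)(3/4) = 3/10.
The prior-weighted likelihoods are 1/3 · 1/5 = 1/15, 1/3 · 3/10 = 1/10, 1/3 · 3/10 = 1/10; with total 4/15.
Normalising, the posterior is P(r = 1 | data) = 1/4, P(r = 2 | data) = 3/8, P(r = 3 | data) = 3/8.
Averaging over the posterior, P(green next | data) = (1)(1/4) + (2/3)(3/8) + (1/3)(3/8) = 5/8.

0.6250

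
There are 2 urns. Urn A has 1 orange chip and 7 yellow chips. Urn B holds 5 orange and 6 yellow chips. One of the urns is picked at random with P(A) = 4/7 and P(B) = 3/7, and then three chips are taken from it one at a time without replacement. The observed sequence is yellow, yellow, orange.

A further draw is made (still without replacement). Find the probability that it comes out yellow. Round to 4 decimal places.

0.7619

Compute the likelihood of the observed sequence for each case: P(data | urn A) = (7/8)(6/7)(1/6) = 1/8; P(data | urn B) = (6/11)(5/10)(5/9) = 5/33.
The prior-weighted likelihoods are 4/7 · 1/8 = 1/14, 3/7 · 5/33 = 5/77; with total 3/22.
The posterior is then P(urn A | data) = 11/21, P(urn B | data) = 10/21.
Averaging over the posterior, P(yellow next | data) = (1)(11/21) + (1/2)(10/21) = 16/21.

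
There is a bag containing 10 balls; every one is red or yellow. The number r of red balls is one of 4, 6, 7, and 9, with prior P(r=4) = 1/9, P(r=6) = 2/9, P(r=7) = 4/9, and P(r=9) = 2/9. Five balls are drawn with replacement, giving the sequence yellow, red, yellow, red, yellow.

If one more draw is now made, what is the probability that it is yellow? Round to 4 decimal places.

0.4084

Compute the likelihood of the observed sequence for each case: P(data | r = 4) = (6/10)(4/10)(6/10)(4/10)(6/10) = 0.03456; P(data | r = 6) = (4/10)(6/10)(4/10)(6/10)(4/10) = 0.02304; P(data | r = 7) = (3/10)(7/10)(3/10)(7/10)(3/10) = 0.01323; P(data | r = 9) = (1/10)(9/10)(1/10)(9/10)(1/10) = 0.00081.
Weighting by the prior gives 1/9 · 0.03456 = 0.00384, 2/9 · 0.02304 = 0.00512, 4/9 · 0.01323 = 0.00588, 2/9 · 0.00081 = 0.00018; these sum to 0.01502.
Normalising, the posterior is P(r = 4 | data) = 0.25566, P(r = 6 | data) = 0.34088, P(r = 7 | data) = 0.39148, P(r = 9 | data) = 0.011984.
Averaging over the posterior, P(yellow next | data) = (3/5)(0.25566) + (2/5)(0.34088) + (3/10)(0.39148) + (1/10)(0.011984) = 0.40839.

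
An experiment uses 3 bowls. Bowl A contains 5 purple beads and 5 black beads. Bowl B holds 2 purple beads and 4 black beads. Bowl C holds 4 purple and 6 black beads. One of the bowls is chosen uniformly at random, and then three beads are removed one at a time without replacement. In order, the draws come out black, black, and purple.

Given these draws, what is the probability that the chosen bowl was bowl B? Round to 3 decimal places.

0.396

Under each hypothesis, the probability of the observed sequence is: P(data | bowl A) = (5/10)(4/9)(5/8) = 5/36; P(data | bowl B) = (4/6)(3/5)(2/4) = 1/5; P(data | bowl C) = (6/10)(5/9)(4/8) = 1/6.
The prior-weighted likelihoods are 1/3 · 5/36 = 5/108, 1/3 · 1/5 = 1/15, 1/3 · 1/6 = 1/18; with total 91/540.
Therefore the posterior P(bowl B | data) = (1/15) / (91/540) = 36/91.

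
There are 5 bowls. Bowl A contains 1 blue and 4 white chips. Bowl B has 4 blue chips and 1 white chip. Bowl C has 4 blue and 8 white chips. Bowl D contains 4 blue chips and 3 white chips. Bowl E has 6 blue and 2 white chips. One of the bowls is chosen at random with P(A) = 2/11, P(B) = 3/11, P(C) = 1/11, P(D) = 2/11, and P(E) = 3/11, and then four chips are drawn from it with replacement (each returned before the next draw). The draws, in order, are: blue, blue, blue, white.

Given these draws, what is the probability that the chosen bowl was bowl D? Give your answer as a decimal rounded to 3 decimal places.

0.195

For each hypothesis, P(data | H) works out to: P(data | bowl A) = (1/5)(1/5)(1/5)(4/5) = 0.0064; P(data | bowl B) = (4/5)(4/5)(4/5)(1/5) = 0.1024; P(data | bowl C) = (4/12)(4/12)(4/12)(8/12) = 0.024691; P(data | bowl D) = (4/7)(4/7)(4/7)(3/7) = 0.079967; P(data | bowl E) = (6/8)(6/8)(6/8)(2/8) = 0.10547.
The prior-weighted likelihoods are 2/11 · 0.0064 = 0.0011636, 3/11 · 0.1024 = 0.027927, 1/11 · 0.024691 = 0.0022447, 2/11 · 0.079967 = 0.014539, 3/11 · 0.10547 = 0.028764; summing to 0.074639.
By Bayes' rule, P(bowl D | data) = (0.014539) / (0.074639) = 0.1948.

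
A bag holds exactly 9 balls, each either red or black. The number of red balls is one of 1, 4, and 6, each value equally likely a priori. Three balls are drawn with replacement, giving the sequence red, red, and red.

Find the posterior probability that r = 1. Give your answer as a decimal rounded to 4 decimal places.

For each hypothesis, P(data | H) works out to: P(data | r = 1) = (1/9)(1/9)(1/9) = 0.0013717; P(data | r = 4) = (4/9)(4/9)(4/9) = 0.087791; P(data | r = 6) = (6/9)(6/9)(6/9) = 0.2963.
Multiplying each by its prior: 1/3 · 0.0013717 = 0.00045725, 1/3 · 0.087791 = 0.029264, 1/3 · 0.2963 = 0.098765; summing to 0.12849.
Therefore the posterior P(r = 1 | data) = (0.00045725) / (0.12849) = 0.0035587.

0.0036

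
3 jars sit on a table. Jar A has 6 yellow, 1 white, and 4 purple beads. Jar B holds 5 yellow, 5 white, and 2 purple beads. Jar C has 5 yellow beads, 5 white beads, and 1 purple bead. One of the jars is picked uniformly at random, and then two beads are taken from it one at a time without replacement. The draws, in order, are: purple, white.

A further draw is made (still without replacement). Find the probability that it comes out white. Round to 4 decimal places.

0.3205

The likelihood of the observed sequence under each hypothesis: P(data | jar A) = (4/11)(1/10) = 2/55; P(data | jar B) = (2/12)(5/11) = 5/66; P(data | jar C) = (1/11)(5/10) = 1/22.
Weighting by the prior gives 1/3 · 2/55 = 2/165, 1/3 · 5/66 = 5/198, 1/3 · 1/22 = 1/66; summing to 26/495.
Dividing through by the total gives posterior P(jar A | data) = 3/13, P(jar B | data) = 25/52, P(jar C | data) = 15/52.
The predictive probability is P(white next | data) = (0)(3/13) + (2/5)(25/52) + (4/9)(15/52) = 25/78.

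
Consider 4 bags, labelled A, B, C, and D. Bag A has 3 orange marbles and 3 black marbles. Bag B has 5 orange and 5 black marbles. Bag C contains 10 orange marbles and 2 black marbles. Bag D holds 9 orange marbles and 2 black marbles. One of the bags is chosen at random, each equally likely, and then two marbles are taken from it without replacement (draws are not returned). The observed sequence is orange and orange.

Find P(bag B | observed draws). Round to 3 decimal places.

0.126

Compute the likelihood of the observed sequence for each case: P(data | bag A) = (3/6)(2/5) = 0.2; P(data | bag B) = (5/10)(4/9) = 0.22222; P(data | bag C) = (10/12)(9/11) = 0.68182; P(data | bag D) = (9/11)(8/10) = 0.65455.
The prior-weighted likelihoods are 1/4 · 0.2 = 0.05, 1/4 · 0.22222 = 0.055556, 1/4 · 0.68182 = 0.17045, 1/4 · 0.65455 = 0.16364; summing to 0.43965.
Hence P(bag B | data) = (0.055556) / (0.43965) = 0.12636.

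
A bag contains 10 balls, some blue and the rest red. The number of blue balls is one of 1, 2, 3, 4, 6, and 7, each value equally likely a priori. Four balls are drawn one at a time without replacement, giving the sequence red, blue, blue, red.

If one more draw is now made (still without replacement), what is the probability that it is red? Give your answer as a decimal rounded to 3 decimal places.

0.542

For each hypothesis, P(data | H) works out to: P(data | r = 1) = (9/10)(1/9)(0/8) = 0; P(data | r = 2) = (8/10)(2/9)(1/8)(7/7) = 0.022222; P(data | r = 3) = (7/10)(3/9)(2/8)(6/7) = 0.05; P(data | r = 4) = (6/10)(4/9)(3/8)(5/7) = 0.071429; P(data | r = 6) = (4/10)(6/9)(5/8)(3/7) = 0.071429; P(data | r = 7) = (3/10)(7/9)(6/8)(2/7) = 0.05.
Multiplying each by its prior: 1/6 · 0 = 0, 1/6 · 0.022222 = 0.0037037, 1/6 · 0.05 = 0.0083333, 1/6 · 0.071429 = 0.011905, 1/6 · 0.071429 = 0.011905, 1/6 · 0.05 = 0.0083333; with total 0.04418.
Normalising, the posterior is P(r = 1 | data) = 0, P(r = 2 | data) = 0.083832, P(r = 3 | data) = 0.18862, P(r = 4 | data) = 0.26946, P(r = 6 | data) = 0.26946, P(r = 7 | data) = 0.18862.
The predictive probability is P(red next | data) = (1)(0.083832) + (5/6)(0.18862) + (2/3)(0.26946) + (1/3)(0.26946) + (1/6)(0.18862) = 0.54192.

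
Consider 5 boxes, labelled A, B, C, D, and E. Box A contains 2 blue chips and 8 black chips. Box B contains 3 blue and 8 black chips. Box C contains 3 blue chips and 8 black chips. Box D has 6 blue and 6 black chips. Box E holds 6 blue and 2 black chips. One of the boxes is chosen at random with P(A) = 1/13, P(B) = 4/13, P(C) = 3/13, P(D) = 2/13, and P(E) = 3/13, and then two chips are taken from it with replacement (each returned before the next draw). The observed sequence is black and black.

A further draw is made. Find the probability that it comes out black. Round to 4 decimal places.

The likelihood of the observed sequence under each hypothesis: P(data | box A) = (8/10)(8/10) = 0.64; P(data | box B) = (8/11)(8/11) = 0.52893; P(data | box C) = (8/11)(8/11) = 0.52893; P(data | box D) = (6/12)(6/12) = 0.25; P(data | box E) = (2/8)(2/8) = 0.0625.
The prior-weighted likelihoods are 1/13 · 0.64 = 0.049231, 4/13 · 0.52893 = 0.16275, 3/13 · 0.52893 = 0.12206, 2/13 · 0.25 = 0.038462, 3/13 · 0.0625 = 0.014423; summing to 0.38692.
The posterior is then P(box A | data) = 0.12724, P(box B | data) = 0.42062, P(box C | data) = 0.31546, P(box D | data) = 0.099404, P(box E | data) = 0.037276.
The predictive probability is P(black next | data) = (4/5)(0.12724) + (8/11)(0.42062) + (8/11)(0.31546) + (1/2)(0.099404) + (1/4)(0.037276) = 0.69614.

0.6961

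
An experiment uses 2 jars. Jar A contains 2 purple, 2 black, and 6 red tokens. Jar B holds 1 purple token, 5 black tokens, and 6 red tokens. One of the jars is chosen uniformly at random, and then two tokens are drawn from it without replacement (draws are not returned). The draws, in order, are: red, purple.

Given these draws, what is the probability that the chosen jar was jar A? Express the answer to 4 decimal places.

0.7458

Compute the likelihood of the observed sequence for each case: P(data | jar A) = (6/10)(2/9) = 2/15; P(data | jar B) = (6/12)(1/11) = 1/22.
Weighting by the prior gives 1/2 · 2/15 = 1/15, 1/2 · 1/22 = 1/44; summing to 59/660.
Hence P(jar A | data) = (1/15) / (59/660) = 44/59.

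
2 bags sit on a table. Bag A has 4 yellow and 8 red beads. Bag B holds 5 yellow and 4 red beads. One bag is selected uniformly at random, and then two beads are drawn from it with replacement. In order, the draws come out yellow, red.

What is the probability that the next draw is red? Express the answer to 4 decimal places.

Under each hypothesis, the probability of the observed sequence is: P(data | bag A) = (4/12)(8/12) = 2/9; P(data | bag B) = (5/9)(4/9) = 20/81.
Multiplying each by its prior: 1/2 · 2/9 = 1/9, 1/2 · 20/81 = 10/81; these sum to 19/81.
The posterior is then P(bag A | data) = 9/19, P(bag B | data) = 10/19.
Averaging over the posterior, P(red next | data) = (2/3)(9/19) + (4/9)(10/19) = 94/171.

0.5497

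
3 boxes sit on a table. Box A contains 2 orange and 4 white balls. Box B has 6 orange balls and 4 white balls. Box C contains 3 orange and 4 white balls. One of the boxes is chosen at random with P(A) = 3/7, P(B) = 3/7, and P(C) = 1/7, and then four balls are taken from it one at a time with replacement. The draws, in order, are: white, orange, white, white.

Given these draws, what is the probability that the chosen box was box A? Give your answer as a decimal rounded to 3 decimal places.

0.603

Under each hypothesis, the probability of the observed sequence is: P(data | box A) = (4/6)(2/6)(4/6)(4/6) = 0.098765; P(data | box B) = (4/10)(6/10)(4/10)(4/10) = 0.0384; P(data | box C) = (4/7)(3/7)(4/7)(4/7) = 0.079967.
Multiplying each by its prior: 3/7 · 0.098765 = 0.042328, 3/7 · 0.0384 = 0.016457, 1/7 · 0.079967 = 0.011424; summing to 0.070209.
So P(box A | data) = (0.042328) / (0.070209) = 0.60289.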